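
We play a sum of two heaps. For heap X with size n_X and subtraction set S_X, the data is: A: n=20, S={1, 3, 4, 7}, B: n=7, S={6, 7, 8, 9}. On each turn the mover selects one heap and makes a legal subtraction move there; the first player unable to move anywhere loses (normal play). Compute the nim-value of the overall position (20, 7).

Heap A, S = {1, 3, 4, 7}:
n :  0  1  2  3  4  5  6  7  8  9 10 11 12 13 14 15 16 17 18 19 20
G :  0  1  0  1  2  3  2  3  0  1  0  1  2  3  2  3  0  1  0  1  2
G_A(20) = 2.
Heap B, S = {6, 7, 8, 9}:
n : 0 1 2 3 4 5 6 7
G : 0 0 0 0 0 0 1 1
G_B(7) = 1.
Combined Grundy value = 2 ⊕ 1 = 3.

3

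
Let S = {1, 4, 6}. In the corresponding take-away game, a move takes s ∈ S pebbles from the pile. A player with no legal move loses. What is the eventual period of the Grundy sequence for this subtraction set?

n :  0  1  2  3  4  5  6  7  8  9 10 11 12 13 14
G :  0  1  0  1  2  0  1  0  1  2  0  1  0  1  2
G(n+5) = G(n) holds for n = 0,…,5 (a full window of length max(S) = 6), so the sequence is purely periodic with period 5.

5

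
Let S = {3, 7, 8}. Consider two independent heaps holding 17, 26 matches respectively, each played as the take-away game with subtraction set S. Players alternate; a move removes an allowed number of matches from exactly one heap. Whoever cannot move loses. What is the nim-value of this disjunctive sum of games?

All heaps use S = {3, 7, 8}:
n :  0  1  2  3  4  5  6  7  8  9 10 11 12 13 14 15 16 17 18 19 20 21 22 23 24 25 26
G :  0  0  0  1  1  1  0  2  2  1  3  0  0  2  1  1  0  0  2  1  1  0  0  2  1  1  0
Heap A: G(17) = 0.
Heap B: G(26) = 0.
Combined Grundy value = 0 ⊕ 0 = 0.

0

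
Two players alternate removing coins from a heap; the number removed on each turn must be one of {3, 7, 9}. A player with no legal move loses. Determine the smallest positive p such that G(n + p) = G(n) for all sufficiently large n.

2

G(0) = 0
G(1) = mex{} = 0
G(2) = mex{} = 0
G(3) = mex{0} = 1
G(4) = mex{0} = 1
G(5) = mex{0} = 1
G(6) = mex{1} = 0
G(7) = mex{1,0} = 2
G(8) = mex{1,0} = 2
G(9) = mex{0,0,0} = 1
G(10) = mex{2,1,0} = 3
G(11) = mex{2,1,0} = 3
G(12) = mex{1,1,1} = 0
G(13) = mex{3,0,1} = 2
G(14) = mex{3,2,1} = 0
G(15) = mex{0,2,0} = 1
G(16) = mex{2,1,2} = 0
G(17) = mex{0,3,2} = 1
G(18) = mex{1,3,1} = 0
G(19) = mex{0,0,3} = 1
G(20) = mex{1,2,3} = 0
G(21) = mex{0,0,0} = 1
G(22) = mex{1,1,2} = 0
G(23) = mex{0,0,0} = 1
G(24) = mex{1,1,1} = 0
G(25) = mex{0,0,0} = 1
G(26) = mex{1,1,1} = 0
From n = 14 onward G(n+2) = G(n); since this holds over max(S) = 9 consecutive positions the period is 2 (pre-period 14).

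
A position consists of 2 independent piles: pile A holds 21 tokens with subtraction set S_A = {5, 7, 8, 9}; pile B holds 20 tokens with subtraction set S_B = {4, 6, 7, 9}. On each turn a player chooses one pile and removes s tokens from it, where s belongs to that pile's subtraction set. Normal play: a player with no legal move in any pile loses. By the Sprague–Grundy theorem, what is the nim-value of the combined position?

Pile A, S = {5, 7, 8, 9}:
n :  0  1  2  3  4  5  6  7  8  9 10 11 12 13 14 15 16 17 18 19 20 21
G :  0  0  0  0  0  1  1  1  1  1  2  2  2  2  0  0  0  0  0  1  1  1
G_A(21) = 1.
Pile B, S = {4, 6, 7, 9}:
G(0) = 0
G(1) = mex{} = 0
G(2) = mex{} = 0
G(3) = mex{} = 0
G(4) = mex{0} = 1
G(5) = mex{0} = 1
G(6) = mex{0,0} = 1
G(7) = mex{0,0,0} = 1
G(8) = mex{1,0,0} = 2
G(9) = mex{1,0,0,0} = 2
G(10) = mex{1,1,0,0} = 2
G(11) = mex{1,1,1,0} = 2
G(12) = mex{2,1,1,0} = 3
G(13) = mex{2,1,1,1} = 0
G(14) = mex{2,2,1,1} = 0
G(15) = mex{2,2,2,1} = 0
G(16) = mex{3,2,2,1} = 0
G(17) = mex{0,2,2,2} = 1
G(18) = mex{0,3,2,2} = 1
G(19) = mex{0,0,3,2} = 1
G(20) = mex{0,0,0,2} = 1
G_B(20) = 1.
Combined Grundy value = 1 ⊕ 1 = 0.

0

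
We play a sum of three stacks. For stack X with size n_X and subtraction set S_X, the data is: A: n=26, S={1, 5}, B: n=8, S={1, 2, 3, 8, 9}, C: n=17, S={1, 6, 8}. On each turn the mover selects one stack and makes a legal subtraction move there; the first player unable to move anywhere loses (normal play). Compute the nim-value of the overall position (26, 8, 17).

5

Stack A, S = {1, 5}:
n :  0  1  2  3  4  5  6  7  8  9 10 11 12 13 14 15 16 17 18 19 20 21 22 23 24 25 26
G :  0  1  0  1  0  1  0  1  0  1  0  1  0  1  0  1  0  1  0  1  0  1  0  1  0  1  0
G_A(26) = 0.
Stack B, S = {1, 2, 3, 8, 9}:
n : 0 1 2 3 4 5 6 7 8
G : 0 1 2 3 0 1 2 3 4
G_B(8) = 4.
Stack C, S = {1, 6, 8}:
G(0) = 0
G(1) = mex{0} = 1
G(2) = mex{1} = 0
G(3) = mex{0} = 1
G(4) = mex{1} = 0
G(5) = mex{0} = 1
G(6) = mex{1,0} = 2
G(7) = mex{2,1} = 0
G(8) = mex{0,0,0} = 1
G(9) = mex{1,1,1} = 0
G(10) = mex{0,0,0} = 1
G(11) = mex{1,1,1} = 0
G(12) = mex{0,2,0} = 1
G(13) = mex{1,0,1} = 2
G(14) = mex{2,1,2} = 0
G(15) = mex{0,0,0} = 1
G(16) = mex{1,1,1} = 0
G(17) = mex{0,0,0} = 1
G_C(17) = 1.
Combined Grundy value = 0 ⊕ 4 ⊕ 1 = 5.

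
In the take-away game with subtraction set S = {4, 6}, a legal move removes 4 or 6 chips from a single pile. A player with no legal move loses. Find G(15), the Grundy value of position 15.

n :  0  1  2  3  4  5  6  7  8  9 10 11 12 13 14 15
G :  0  0  0  0  1  1  1  1  2  2  0  0  0  0  1  1

1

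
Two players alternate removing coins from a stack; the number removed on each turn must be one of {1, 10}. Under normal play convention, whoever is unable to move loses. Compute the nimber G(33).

0

n :  0  1  2  3  4  5  6  7  8  9 10 11 12 13 14 15 16 17 18 19 20 21 22 23 24 25 26 27 28 29 30 31 32 33
G :  0  1  0  1  0  1  0  1  0  1  2  0  1  0  1  0  1  0  1  0  1  2  0  1  0  1  0  1  0  1  0  1  2  0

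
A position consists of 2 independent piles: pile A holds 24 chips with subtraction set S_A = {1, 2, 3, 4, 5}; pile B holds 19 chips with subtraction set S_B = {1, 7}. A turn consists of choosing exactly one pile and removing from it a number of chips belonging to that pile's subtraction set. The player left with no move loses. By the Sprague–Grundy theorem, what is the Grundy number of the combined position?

Pile A, S = {1, 2, 3, 4, 5}:
G(0) = 0
G(1) = mex{0} = 1
G(2) = mex{1,0} = 2
G(3) = mex{2,1,0} = 3
G(4) = mex{3,2,1,0} = 4
G(5) = mex{4,3,2,1,0} = 5
G(6) = mex{5,4,3,2,1} = 0
G(7) = mex{0,5,4,3,2} = 1
G(8) = mex{1,0,5,4,3} = 2
G(9) = mex{2,1,0,5,4} = 3
G(10) = mex{3,2,1,0,5} = 4
G(11) = mex{4,3,2,1,0} = 5
G(12) = mex{5,4,3,2,1} = 0
G(13) = mex{0,5,4,3,2} = 1
G(14) = mex{1,0,5,4,3} = 2
G(15) = mex{2,1,0,5,4} = 3
G(16) = mex{3,2,1,0,5} = 4
G(17) = mex{4,3,2,1,0} = 5
G(18) = mex{5,4,3,2,1} = 0
G(19) = mex{0,5,4,3,2} = 1
G(20) = mex{1,0,5,4,3} = 2
G(21) = mex{2,1,0,5,4} = 3
G(22) = mex{3,2,1,0,5} = 4
G(23) = mex{4,3,2,1,0} = 5
G(24) = mex{5,4,3,2,1} = 0
G_A(24) = 0.
Pile B, S = {1, 7}:
G(0) = 0
G(1) = mex{0} = 1
G(2) = mex{1} = 0
G(3) = mex{0} = 1
G(4) = mex{1} = 0
G(5) = mex{0} = 1
G(6) = mex{1} = 0
G(7) = mex{0,0} = 1
G(8) = mex{1,1} = 0
G(9) = mex{0,0} = 1
G(10) = mex{1,1} = 0
G(11) = mex{0,0} = 1
G(12) = mex{1,1} = 0
G(13) = mex{0,0} = 1
G(14) = mex{1,1} = 0
G(15) = mex{0,0} = 1
G(16) = mex{1,1} = 0
G(17) = mex{0,0} = 1
G(18) = mex{1,1} = 0
G(19) = mex{0,0} = 1
G_B(19) = 1.
Combined Grundy value = 0 ⊕ 1 = 1.

1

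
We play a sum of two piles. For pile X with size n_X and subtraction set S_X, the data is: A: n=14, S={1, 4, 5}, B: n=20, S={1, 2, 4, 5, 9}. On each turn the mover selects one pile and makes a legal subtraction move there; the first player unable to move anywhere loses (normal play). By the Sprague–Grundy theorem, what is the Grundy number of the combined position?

3

Pile A, S = {1, 4, 5}:
n :  0  1  2  3  4  5  6  7  8  9 10 11 12 13 14
G :  0  1  0  1  2  3  2  3  0  1  0  1  2  3  2
G_A(14) = 2.
Pile B, S = {1, 2, 4, 5, 9}:
n :  0  1  2  3  4  5  6  7  8  9 10 11 12 13 14 15 16 17 18 19 20
G :  0  1  2  0  1  2  0  1  2  3  4  5  3  0  1  2  0  1  2  0  1
G_B(20) = 1.
Combined Grundy value = 2 ⊕ 1 = 3.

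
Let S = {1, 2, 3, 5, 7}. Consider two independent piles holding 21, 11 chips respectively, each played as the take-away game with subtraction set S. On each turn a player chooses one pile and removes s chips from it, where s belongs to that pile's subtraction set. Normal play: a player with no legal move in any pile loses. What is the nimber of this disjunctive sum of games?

All piles use S = {1, 2, 3, 5, 7}:
n :  0  1  2  3  4  5  6  7  8  9 10 11 12 13 14 15 16 17 18 19 20 21
G :  0  1  2  3  0  1  2  3  0  1  2  3  0  1  2  3  0  1  2  3  0  1
Pile A: G(21) = 1.
Pile B: G(11) = 3.
Combined Grundy value = 1 ⊕ 3 = 2.

2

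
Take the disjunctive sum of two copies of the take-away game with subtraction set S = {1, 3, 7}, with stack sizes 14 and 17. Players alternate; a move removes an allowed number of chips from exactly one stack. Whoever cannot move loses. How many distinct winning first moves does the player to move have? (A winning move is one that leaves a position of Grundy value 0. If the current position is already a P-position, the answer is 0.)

6

All stacks use S = {1, 3, 7}:
G(0) = 0
G(1) = mex{0} = 1
G(2) = mex{1} = 0
G(3) = mex{0,0} = 1
G(4) = mex{1,1} = 0
G(5) = mex{0,0} = 1
G(6) = mex{1,1} = 0
G(7) = mex{0,0,0} = 1
G(8) = mex{1,1,1} = 0
G(9) = mex{0,0,0} = 1
G(10) = mex{1,1,1} = 0
G(11) = mex{0,0,0} = 1
G(12) = mex{1,1,1} = 0
G(13) = mex{0,0,0} = 1
G(14) = mex{1,1,1} = 0
G(15) = mex{0,0,0} = 1
G(16) = mex{1,1,1} = 0
G(17) = mex{0,0,0} = 1
Stack A: G(14) = 0.
Stack B: G(17) = 1.
Combined Grundy value = 0 ⊕ 1 = 1.
A winning move leaves total XOR = 0, i.e. changes one component's Grundy value g to g ⊕ X where X is the current total.
Stack A: need g' = 0⊕1 = 1. Options: 14−1→G=1, 14−3→G=1, 14−7→G=1. Hits: 3.
Stack B: need g' = 1⊕1 = 0. Options: 17−1→G=0, 17−3→G=0, 17−7→G=0. Hits: 3.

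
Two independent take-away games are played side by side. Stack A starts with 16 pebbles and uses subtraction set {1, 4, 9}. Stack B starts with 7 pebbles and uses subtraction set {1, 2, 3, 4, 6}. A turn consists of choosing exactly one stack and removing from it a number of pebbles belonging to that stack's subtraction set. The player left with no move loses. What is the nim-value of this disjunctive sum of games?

Stack A, S = {1, 4, 9}:
G(0) = 0
G(1) = mex{0} = 1
G(2) = mex{1} = 0
G(3) = mex{0} = 1
G(4) = mex{1,0} = 2
G(5) = mex{2,1} = 0
G(6) = mex{0,0} = 1
G(7) = mex{1,1} = 0
G(8) = mex{0,2} = 1
G(9) = mex{1,0,0} = 2
G(10) = mex{2,1,1} = 0
G(11) = mex{0,0,0} = 1
G(12) = mex{1,1,1} = 0
G(13) = mex{0,2,2} = 1
G(14) = mex{1,0,0} = 2
G(15) = mex{2,1,1} = 0
G(16) = mex{0,0,0} = 1
G_A(16) = 1.
Stack B, S = {1, 2, 3, 4, 6}:
G(0) = 0
G(1) = mex{0} = 1
G(2) = mex{1,0} = 2
G(3) = mex{2,1,0} = 3
G(4) = mex{3,2,1,0} = 4
G(5) = mex{4,3,2,1} = 0
G(6) = mex{0,4,3,2,0} = 1
G(7) = mex{1,0,4,3,1} = 2
G_B(7) = 2.
Combined Grundy value = 1 ⊕ 2 = 3.

3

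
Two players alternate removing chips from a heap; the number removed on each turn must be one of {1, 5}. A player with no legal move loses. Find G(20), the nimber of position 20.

0

n :  0  1  2  3  4  5  6  7  8  9 10 11 12 13 14 15 16 17 18 19 20
G :  0  1  0  1  0  1  0  1  0  1  0  1  0  1  0  1  0  1  0  1  0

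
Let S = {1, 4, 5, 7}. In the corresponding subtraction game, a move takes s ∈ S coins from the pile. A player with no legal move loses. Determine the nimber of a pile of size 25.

1

G(0) = 0
G(1) = mex{0} = 1
G(2) = mex{1} = 0
G(3) = mex{0} = 1
G(4) = mex{1,0} = 2
G(5) = mex{2,1,0} = 3
G(6) = mex{3,0,1} = 2
G(7) = mex{2,1,0,0} = 3
G(8) = mex{3,2,1,1} = 0
G(9) = mex{0,3,2,0} = 1
G(10) = mex{1,2,3,1} = 0
G(11) = mex{0,3,2,2} = 1
G(12) = mex{1,0,3,3} = 2
G(13) = mex{2,1,0,2} = 3
G(14) = mex{3,0,1,3} = 2
G(15) = mex{2,1,0,0} = 3
G(16) = mex{3,2,1,1} = 0
G(17) = mex{0,3,2,0} = 1
G(18) = mex{1,2,3,1} = 0
G(19) = mex{0,3,2,2} = 1
G(20) = mex{1,0,3,3} = 2
G(21) = mex{2,1,0,2} = 3
G(22) = mex{3,0,1,3} = 2
G(23) = mex{2,1,0,0} = 3
G(24) = mex{3,2,1,1} = 0
G(25) = mex{0,3,2,0} = 1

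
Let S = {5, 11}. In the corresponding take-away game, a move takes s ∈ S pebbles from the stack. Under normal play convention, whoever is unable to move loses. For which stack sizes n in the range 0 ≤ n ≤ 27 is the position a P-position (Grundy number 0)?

0, 1, 2, 3, 4, 10, 16, 17, 18, 19, 20, 26

n :  0  1  2  3  4  5  6  7  8  9 10 11 12 13 14 15 16 17 18 19 20 21 22 23 24 25 26 27
G :  0  0  0  0  0  1  1  1  1  1  0  2  2  2  2  1  0  0  0  0  0  1  1  1  1  1  0  2
P-positions are exactly the n with G(n) = 0.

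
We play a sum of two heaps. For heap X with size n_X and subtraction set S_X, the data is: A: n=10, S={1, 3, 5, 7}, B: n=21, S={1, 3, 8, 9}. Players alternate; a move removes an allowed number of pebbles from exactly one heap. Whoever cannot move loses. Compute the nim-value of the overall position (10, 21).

Heap A, S = {1, 3, 5, 7}:
G(0) = 0
G(1) = mex{0} = 1
G(2) = mex{1} = 0
G(3) = mex{0,0} = 1
G(4) = mex{1,1} = 0
G(5) = mex{0,0,0} = 1
G(6) = mex{1,1,1} = 0
G(7) = mex{0,0,0,0} = 1
G(8) = mex{1,1,1,1} = 0
G(9) = mex{0,0,0,0} = 1
G(10) = mex{1,1,1,1} = 0
G_A(10) = 0.
Heap B, S = {1, 3, 8, 9}:
G(0) = 0
G(1) = mex{0} = 1
G(2) = mex{1} = 0
G(3) = mex{0,0} = 1
G(4) = mex{1,1} = 0
G(5) = mex{0,0} = 1
G(6) = mex{1,1} = 0
G(7) = mex{0,0} = 1
G(8) = mex{1,1,0} = 2
G(9) = mex{2,0,1,0} = 3
G(10) = mex{3,1,0,1} = 2
G(11) = mex{2,2,1,0} = 3
G(12) = mex{3,3,0,1} = 2
G(13) = mex{2,2,1,0} = 3
G(14) = mex{3,3,0,1} = 2
G(15) = mex{2,2,1,0} = 3
G(16) = mex{3,3,2,1} = 0
G(17) = mex{0,2,3,2} = 1
G(18) = mex{1,3,2,3} = 0
G(19) = mex{0,0,3,2} = 1
G(20) = mex{1,1,2,3} = 0
G(21) = mex{0,0,3,2} = 1
G_B(21) = 1.
Combined Grundy value = 0 ⊕ 1 = 1.

1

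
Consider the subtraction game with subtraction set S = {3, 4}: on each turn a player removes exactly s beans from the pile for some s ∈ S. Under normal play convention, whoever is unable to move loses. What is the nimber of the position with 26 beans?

1

n :  0  1  2  3  4  5  6  7  8  9 10 11 12 13 14 15 16 17 18 19 20 21 22 23 24 25 26
G :  0  0  0  1  1  1  2  0  0  0  1  1  1  2  0  0  0  1  1  1  2  0  0  0  1  1  1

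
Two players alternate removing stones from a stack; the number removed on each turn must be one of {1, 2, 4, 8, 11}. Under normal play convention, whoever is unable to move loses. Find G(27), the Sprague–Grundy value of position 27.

n :  0  1  2  3  4  5  6  7  8  9 10 11 12 13 14 15 16 17 18 19 20 21 22 23 24 25 26 27
G :  0  1  2  0  1  2  0  1  2  0  1  2  0  1  2  0  1  2  0  1  2  0  1  2  0  1  2  0

0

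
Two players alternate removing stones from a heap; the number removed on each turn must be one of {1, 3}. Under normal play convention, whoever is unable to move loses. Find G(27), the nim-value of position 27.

n :  0  1  2  3  4  5  6  7  8  9 10 11 12 13 14 15 16 17 18 19 20 21 22 23 24 25 26 27
G :  0  1  0  1  0  1  0  1  0  1  0  1  0  1  0  1  0  1  0  1  0  1  0  1  0  1  0  1

1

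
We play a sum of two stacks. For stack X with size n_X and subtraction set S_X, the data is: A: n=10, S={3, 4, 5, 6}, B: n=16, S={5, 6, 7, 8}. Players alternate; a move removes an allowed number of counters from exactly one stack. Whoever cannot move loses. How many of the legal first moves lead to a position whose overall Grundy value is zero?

0

Stack A, S = {3, 4, 5, 6}:
G(0) = 0
G(1) = mex{} = 0
G(2) = mex{} = 0
G(3) = mex{0} = 1
G(4) = mex{0,0} = 1
G(5) = mex{0,0,0} = 1
G(6) = mex{1,0,0,0} = 2
G(7) = mex{1,1,0,0} = 2
G(8) = mex{1,1,1,0} = 2
G(9) = mex{2,1,1,1} = 0
G(10) = mex{2,2,1,1} = 0
G_A(10) = 0.
Stack B, S = {5, 6, 7, 8}:
n :  0  1  2  3  4  5  6  7  8  9 10 11 12 13 14 15 16
G :  0  0  0  0  0  1  1  1  1  1  2  2  2  0  0  0  0
G_B(16) = 0.
Combined Grundy value = 0 ⊕ 0 = 0.
A winning move leaves total XOR = 0, i.e. changes one component's Grundy value g to g ⊕ X where X is the current total.
Stack A: target g' = 0⊕0 = 0, but every legal move changes the Grundy value (mex property), so 0 moves.
Stack B: target g' = 0⊕0 = 0, but every legal move changes the Grundy value (mex property), so 0 moves.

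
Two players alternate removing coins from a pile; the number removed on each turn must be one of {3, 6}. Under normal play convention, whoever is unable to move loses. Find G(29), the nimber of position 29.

0

n :  0  1  2  3  4  5  6  7  8  9 10 11 12 13 14 15 16 17 18 19 20 21 22 23 24 25 26 27 28 29
G :  0  0  0  1  1  1  2  2  2  0  0  0  1  1  1  2  2  2  0  0  0  1  1  1  2  2  2  0  0  0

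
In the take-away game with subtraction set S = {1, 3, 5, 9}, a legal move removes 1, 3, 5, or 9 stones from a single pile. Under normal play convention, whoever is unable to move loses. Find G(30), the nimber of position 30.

0

G(0) = 0
G(1) = mex{0} = 1
G(2) = mex{1} = 0
G(3) = mex{0,0} = 1
G(4) = mex{1,1} = 0
G(5) = mex{0,0,0} = 1
G(6) = mex{1,1,1} = 0
G(7) = mex{0,0,0} = 1
G(8) = mex{1,1,1} = 0
G(9) = mex{0,0,0,0} = 1
G(10) = mex{1,1,1,1} = 0
G(11) = mex{0,0,0,0} = 1
G(12) = mex{1,1,1,1} = 0
G(13) = mex{0,0,0,0} = 1
G(14) = mex{1,1,1,1} = 0
G(15) = mex{0,0,0,0} = 1
G(16) = mex{1,1,1,1} = 0
G(17) = mex{0,0,0,0} = 1
G(18) = mex{1,1,1,1} = 0
G(19) = mex{0,0,0,0} = 1
G(20) = mex{1,1,1,1} = 0
G(21) = mex{0,0,0,0} = 1
G(22) = mex{1,1,1,1} = 0
G(23) = mex{0,0,0,0} = 1
G(24) = mex{1,1,1,1} = 0
G(25) = mex{0,0,0,0} = 1
G(26) = mex{1,1,1,1} = 0
G(27) = mex{0,0,0,0} = 1
G(28) = mex{1,1,1,1} = 0
G(29) = mex{0,0,0,0} = 1
G(30) = mex{1,1,1,1} = 0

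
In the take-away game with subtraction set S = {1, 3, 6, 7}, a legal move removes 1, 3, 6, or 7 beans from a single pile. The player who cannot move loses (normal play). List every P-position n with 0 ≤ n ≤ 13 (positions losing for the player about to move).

G(0) = 0
G(1) = mex{0} = 1
G(2) = mex{1} = 0
G(3) = mex{0,0} = 1
G(4) = mex{1,1} = 0
G(5) = mex{0,0} = 1
G(6) = mex{1,1,0} = 2
G(7) = mex{2,0,1,0} = 3
G(8) = mex{3,1,0,1} = 2
G(9) = mex{2,2,1,0} = 3
G(10) = mex{3,3,0,1} = 2
G(11) = mex{2,2,1,0} = 3
G(12) = mex{3,3,2,1} = 0
G(13) = mex{0,2,3,2} = 1
P-positions are exactly the n with G(n) = 0.

0, 2, 4, 12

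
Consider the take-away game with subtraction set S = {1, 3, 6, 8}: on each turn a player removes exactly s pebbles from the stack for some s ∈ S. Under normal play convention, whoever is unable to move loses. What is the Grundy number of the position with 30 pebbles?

G(0) = 0
G(1) = mex{0} = 1
G(2) = mex{1} = 0
G(3) = mex{0,0} = 1
G(4) = mex{1,1} = 0
G(5) = mex{0,0} = 1
G(6) = mex{1,1,0} = 2
G(7) = mex{2,0,1} = 3
G(8) = mex{3,1,0,0} = 2
G(9) = mex{2,2,1,1} = 0
G(10) = mex{0,3,0,0} = 1
G(11) = mex{1,2,1,1} = 0
G(12) = mex{0,0,2,0} = 1
G(13) = mex{1,1,3,1} = 0
G(14) = mex{0,0,2,2} = 1
G(15) = mex{1,1,0,3} = 2
G(16) = mex{2,0,1,2} = 3
G(17) = mex{3,1,0,0} = 2
G(18) = mex{2,2,1,1} = 0
G(19) = mex{0,3,0,0} = 1
G(20) = mex{1,2,1,1} = 0
G(21) = mex{0,0,2,0} = 1
G(22) = mex{1,1,3,1} = 0
G(23) = mex{0,0,2,2} = 1
G(24) = mex{1,1,0,3} = 2
G(25) = mex{2,0,1,2} = 3
G(26) = mex{3,1,0,0} = 2
G(27) = mex{2,2,1,1} = 0
G(28) = mex{0,3,0,0} = 1
G(29) = mex{1,2,1,1} = 0
G(30) = mex{0,0,2,0} = 1

1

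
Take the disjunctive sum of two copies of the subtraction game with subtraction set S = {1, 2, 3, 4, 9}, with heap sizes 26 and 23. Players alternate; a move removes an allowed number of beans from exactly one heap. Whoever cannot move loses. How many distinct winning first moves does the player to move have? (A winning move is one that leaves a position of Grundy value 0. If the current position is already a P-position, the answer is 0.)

All heaps use S = {1, 2, 3, 4, 9}:
G(0) = 0
G(1) = mex{0} = 1
G(2) = mex{1,0} = 2
G(3) = mex{2,1,0} = 3
G(4) = mex{3,2,1,0} = 4
G(5) = mex{4,3,2,1} = 0
G(6) = mex{0,4,3,2} = 1
G(7) = mex{1,0,4,3} = 2
G(8) = mex{2,1,0,4} = 3
G(9) = mex{3,2,1,0,0} = 4
G(10) = mex{4,3,2,1,1} = 0
G(11) = mex{0,4,3,2,2} = 1
G(12) = mex{1,0,4,3,3} = 2
G(13) = mex{2,1,0,4,4} = 3
G(14) = mex{3,2,1,0,0} = 4
G(15) = mex{4,3,2,1,1} = 0
G(16) = mex{0,4,3,2,2} = 1
G(17) = mex{1,0,4,3,3} = 2
G(18) = mex{2,1,0,4,4} = 3
G(19) = mex{3,2,1,0,0} = 4
G(20) = mex{4,3,2,1,1} = 0
G(21) = mex{0,4,3,2,2} = 1
G(22) = mex{1,0,4,3,3} = 2
G(23) = mex{2,1,0,4,4} = 3
G(24) = mex{3,2,1,0,0} = 4
G(25) = mex{4,3,2,1,1} = 0
G(26) = mex{0,4,3,2,2} = 1
Heap A: G(26) = 1.
Heap B: G(23) = 3.
Combined Grundy value = 1 ⊕ 3 = 2.
A winning move leaves total XOR = 0, i.e. changes one component's Grundy value g to g ⊕ X where X is the current total.
Heap A: need g' = 1⊕2 = 3. Options: 26−1→G=0, 26−2→G=4, 26−3→G=3, 26−4→G=2, 26−9→G=2. Hits: 1.
Heap B: need g' = 3⊕2 = 1. Options: 23−1→G=2, 23−2→G=1, 23−3→G=0, 23−4→G=4, 23−9→G=4. Hits: 1.

2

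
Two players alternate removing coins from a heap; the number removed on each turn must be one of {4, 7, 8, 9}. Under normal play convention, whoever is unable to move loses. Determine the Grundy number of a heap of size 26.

0

G(0) = 0
G(1) = mex{} = 0
G(2) = mex{} = 0
G(3) = mex{} = 0
G(4) = mex{0} = 1
G(5) = mex{0} = 1
G(6) = mex{0} = 1
G(7) = mex{0,0} = 1
G(8) = mex{1,0,0} = 2
G(9) = mex{1,0,0,0} = 2
G(10) = mex{1,0,0,0} = 2
G(11) = mex{1,1,0,0} = 2
G(12) = mex{2,1,1,0} = 3
G(13) = mex{2,1,1,1} = 0
G(14) = mex{2,1,1,1} = 0
G(15) = mex{2,2,1,1} = 0
G(16) = mex{3,2,2,1} = 0
G(17) = mex{0,2,2,2} = 1
G(18) = mex{0,2,2,2} = 1
G(19) = mex{0,3,2,2} = 1
G(20) = mex{0,0,3,2} = 1
G(21) = mex{1,0,0,3} = 2
G(22) = mex{1,0,0,0} = 2
G(23) = mex{1,0,0,0} = 2
G(24) = mex{1,1,0,0} = 2
G(25) = mex{2,1,1,0} = 3
G(26) = mex{2,1,1,1} = 0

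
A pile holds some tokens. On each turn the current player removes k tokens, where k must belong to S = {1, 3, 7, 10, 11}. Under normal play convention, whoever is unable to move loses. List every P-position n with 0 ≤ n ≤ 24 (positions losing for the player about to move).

n :  0  1  2  3  4  5  6  7  8  9 10 11 12 13 14 15 16 17 18 19 20 21 22 23 24
G :  0  1  0  1  0  1  0  1  0  1  2  3  2  3  2  3  2  3  2  3  0  1  0  1  0
P-positions are exactly the n with G(n) = 0.

0, 2, 4, 6, 8, 20, 22, 24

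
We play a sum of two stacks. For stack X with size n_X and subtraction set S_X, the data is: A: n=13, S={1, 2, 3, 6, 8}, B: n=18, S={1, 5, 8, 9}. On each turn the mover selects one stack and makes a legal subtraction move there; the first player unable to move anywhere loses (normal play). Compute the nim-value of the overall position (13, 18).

Stack A, S = {1, 2, 3, 6, 8}:
n :  0  1  2  3  4  5  6  7  8  9 10 11 12 13
G :  0  1  2  3  0  1  2  3  4  0  1  2  3  0
G_A(13) = 0.
Stack B, S = {1, 5, 8, 9}:
G(0) = 0
G(1) = mex{0} = 1
G(2) = mex{1} = 0
G(3) = mex{0} = 1
G(4) = mex{1} = 0
G(5) = mex{0,0} = 1
G(6) = mex{1,1} = 0
G(7) = mex{0,0} = 1
G(8) = mex{1,1,0} = 2
G(9) = mex{2,0,1,0} = 3
G(10) = mex{3,1,0,1} = 2
G(11) = mex{2,0,1,0} = 3
G(12) = mex{3,1,0,1} = 2
G(13) = mex{2,2,1,0} = 3
G(14) = mex{3,3,0,1} = 2
G(15) = mex{2,2,1,0} = 3
G(16) = mex{3,3,2,1} = 0
G(17) = mex{0,2,3,2} = 1
G(18) = mex{1,3,2,3} = 0
G_B(18) = 0.
Combined Grundy value = 0 ⊕ 0 = 0.

0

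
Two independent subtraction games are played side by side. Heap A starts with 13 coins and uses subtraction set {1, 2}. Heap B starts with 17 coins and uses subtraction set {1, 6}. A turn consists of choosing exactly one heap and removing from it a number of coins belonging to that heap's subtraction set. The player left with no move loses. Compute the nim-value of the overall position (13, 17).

0

Heap A, S = {1, 2}:
G(0) = 0
G(1) = mex{0} = 1
G(2) = mex{1,0} = 2
G(3) = mex{2,1} = 0
G(4) = mex{0,2} = 1
G(5) = mex{1,0} = 2
G(6) = mex{2,1} = 0
G(7) = mex{0,2} = 1
G(8) = mex{1,0} = 2
G(9) = mex{2,1} = 0
G(10) = mex{0,2} = 1
G(11) = mex{1,0} = 2
G(12) = mex{2,1} = 0
G(13) = mex{0,2} = 1
G_A(13) = 1.
Heap B, S = {1, 6}:
G(0) = 0
G(1) = mex{0} = 1
G(2) = mex{1} = 0
G(3) = mex{0} = 1
G(4) = mex{1} = 0
G(5) = mex{0} = 1
G(6) = mex{1,0} = 2
G(7) = mex{2,1} = 0
G(8) = mex{0,0} = 1
G(9) = mex{1,1} = 0
G(10) = mex{0,0} = 1
G(11) = mex{1,1} = 0
G(12) = mex{0,2} = 1
G(13) = mex{1,0} = 2
G(14) = mex{2,1} = 0
G(15) = mex{0,0} = 1
G(16) = mex{1,1} = 0
G(17) = mex{0,0} = 1
G_B(17) = 1.
Combined Grundy value = 1 ⊕ 1 = 0.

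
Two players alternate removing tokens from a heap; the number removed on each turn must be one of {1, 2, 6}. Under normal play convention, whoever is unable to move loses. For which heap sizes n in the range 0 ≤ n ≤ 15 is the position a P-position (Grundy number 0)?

0, 3, 7, 10, 14

G(0) = 0
G(1) = mex{0} = 1
G(2) = mex{1,0} = 2
G(3) = mex{2,1} = 0
G(4) = mex{0,2} = 1
G(5) = mex{1,0} = 2
G(6) = mex{2,1,0} = 3
G(7) = mex{3,2,1} = 0
G(8) = mex{0,3,2} = 1
G(9) = mex{1,0,0} = 2
G(10) = mex{2,1,1} = 0
G(11) = mex{0,2,2} = 1
G(12) = mex{1,0,3} = 2
G(13) = mex{2,1,0} = 3
G(14) = mex{3,2,1} = 0
G(15) = mex{0,3,2} = 1
P-positions are exactly the n with G(n) = 0.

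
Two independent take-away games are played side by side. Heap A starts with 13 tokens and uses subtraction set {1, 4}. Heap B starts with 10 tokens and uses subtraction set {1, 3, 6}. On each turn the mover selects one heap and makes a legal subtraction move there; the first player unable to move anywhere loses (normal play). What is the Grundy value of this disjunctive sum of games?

Heap A, S = {1, 4}:
G(0) = 0
G(1) = mex{0} = 1
G(2) = mex{1} = 0
G(3) = mex{0} = 1
G(4) = mex{1,0} = 2
G(5) = mex{2,1} = 0
G(6) = mex{0,0} = 1
G(7) = mex{1,1} = 0
G(8) = mex{0,2} = 1
G(9) = mex{1,0} = 2
G(10) = mex{2,1} = 0
G(11) = mex{0,0} = 1
G(12) = mex{1,1} = 0
G(13) = mex{0,2} = 1
G_A(13) = 1.
Heap B, S = {1, 3, 6}:
n :  0  1  2  3  4  5  6  7  8  9 10
G :  0  1  0  1  0  1  2  3  2  0  1
G_B(10) = 1.
Combined Grundy value = 1 ⊕ 1 = 0.

0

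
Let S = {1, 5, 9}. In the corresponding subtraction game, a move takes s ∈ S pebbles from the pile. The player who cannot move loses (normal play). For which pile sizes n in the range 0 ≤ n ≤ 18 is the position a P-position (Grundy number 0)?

n :  0  1  2  3  4  5  6  7  8  9 10 11 12 13 14 15 16 17 18
G :  0  1  0  1  0  1  0  1  0  1  0  1  0  1  0  1  0  1  0
P-positions are exactly the n with G(n) = 0.

0, 2, 4, 6, 8, 10, 12, 14, 16, 18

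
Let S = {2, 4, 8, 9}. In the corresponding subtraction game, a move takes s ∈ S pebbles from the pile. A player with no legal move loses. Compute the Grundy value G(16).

G(0) = 0
G(1) = mex{} = 0
G(2) = mex{0} = 1
G(3) = mex{0} = 1
G(4) = mex{1,0} = 2
G(5) = mex{1,0} = 2
G(6) = mex{2,1} = 0
G(7) = mex{2,1} = 0
G(8) = mex{0,2,0} = 1
G(9) = mex{0,2,0,0} = 1
G(10) = mex{1,0,1,0} = 2
G(11) = mex{1,0,1,1} = 2
G(12) = mex{2,1,2,1} = 0
G(13) = mex{2,1,2,2} = 0
G(14) = mex{0,2,0,2} = 1
G(15) = mex{0,2,0,0} = 1
G(16) = mex{1,0,1,0} = 2

2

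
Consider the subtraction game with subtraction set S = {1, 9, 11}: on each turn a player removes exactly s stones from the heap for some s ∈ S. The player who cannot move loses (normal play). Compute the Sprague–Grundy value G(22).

0

G(0) = 0
G(1) = mex{0} = 1
G(2) = mex{1} = 0
G(3) = mex{0} = 1
G(4) = mex{1} = 0
G(5) = mex{0} = 1
G(6) = mex{1} = 0
G(7) = mex{0} = 1
G(8) = mex{1} = 0
G(9) = mex{0,0} = 1
G(10) = mex{1,1} = 0
G(11) = mex{0,0,0} = 1
G(12) = mex{1,1,1} = 0
G(13) = mex{0,0,0} = 1
G(14) = mex{1,1,1} = 0
G(15) = mex{0,0,0} = 1
G(16) = mex{1,1,1} = 0
G(17) = mex{0,0,0} = 1
G(18) = mex{1,1,1} = 0
G(19) = mex{0,0,0} = 1
G(20) = mex{1,1,1} = 0
G(21) = mex{0,0,0} = 1
G(22) = mex{1,1,1} = 0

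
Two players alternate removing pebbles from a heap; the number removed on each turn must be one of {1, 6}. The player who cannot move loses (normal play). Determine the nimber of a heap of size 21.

0

G(0) = 0
G(1) = mex{0} = 1
G(2) = mex{1} = 0
G(3) = mex{0} = 1
G(4) = mex{1} = 0
G(5) = mex{0} = 1
G(6) = mex{1,0} = 2
G(7) = mex{2,1} = 0
G(8) = mex{0,0} = 1
G(9) = mex{1,1} = 0
G(10) = mex{0,0} = 1
G(11) = mex{1,1} = 0
G(12) = mex{0,2} = 1
G(13) = mex{1,0} = 2
G(14) = mex{2,1} = 0
G(15) = mex{0,0} = 1
G(16) = mex{1,1} = 0
G(17) = mex{0,0} = 1
G(18) = mex{1,1} = 0
G(19) = mex{0,2} = 1
G(20) = mex{1,0} = 2
G(21) = mex{2,1} = 0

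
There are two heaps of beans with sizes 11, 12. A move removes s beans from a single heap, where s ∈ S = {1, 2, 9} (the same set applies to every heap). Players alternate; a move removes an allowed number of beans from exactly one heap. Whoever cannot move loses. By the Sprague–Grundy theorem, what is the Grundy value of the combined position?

3

All heaps use S = {1, 2, 9}:
G(0) = 0
G(1) = mex{0} = 1
G(2) = mex{1,0} = 2
G(3) = mex{2,1} = 0
G(4) = mex{0,2} = 1
G(5) = mex{1,0} = 2
G(6) = mex{2,1} = 0
G(7) = mex{0,2} = 1
G(8) = mex{1,0} = 2
G(9) = mex{2,1,0} = 3
G(10) = mex{3,2,1} = 0
G(11) = mex{0,3,2} = 1
G(12) = mex{1,0,0} = 2
Heap A: G(11) = 1.
Heap B: G(12) = 2.
Combined Grundy value = 1 ⊕ 2 = 3.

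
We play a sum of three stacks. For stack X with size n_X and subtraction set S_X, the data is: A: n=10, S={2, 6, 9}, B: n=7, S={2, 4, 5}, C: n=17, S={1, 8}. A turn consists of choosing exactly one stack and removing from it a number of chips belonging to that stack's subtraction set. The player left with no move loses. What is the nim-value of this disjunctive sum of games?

Stack A, S = {2, 6, 9}:
n :  0  1  2  3  4  5  6  7  8  9 10
G :  0  0  1  1  0  0  1  1  0  2  1
G_A(10) = 1.
Stack B, S = {2, 4, 5}:
n : 0 1 2 3 4 5 6 7
G : 0 0 1 1 2 2 3 0
G_B(7) = 0.
Stack C, S = {1, 8}:
G(0) = 0
G(1) = mex{0} = 1
G(2) = mex{1} = 0
G(3) = mex{0} = 1
G(4) = mex{1} = 0
G(5) = mex{0} = 1
G(6) = mex{1} = 0
G(7) = mex{0} = 1
G(8) = mex{1,0} = 2
G(9) = mex{2,1} = 0
G(10) = mex{0,0} = 1
G(11) = mex{1,1} = 0
G(12) = mex{0,0} = 1
G(13) = mex{1,1} = 0
G(14) = mex{0,0} = 1
G(15) = mex{1,1} = 0
G(16) = mex{0,2} = 1
G(17) = mex{1,0} = 2
G_C(17) = 2.
Combined Grundy value = 1 ⊕ 0 ⊕ 2 = 3.

3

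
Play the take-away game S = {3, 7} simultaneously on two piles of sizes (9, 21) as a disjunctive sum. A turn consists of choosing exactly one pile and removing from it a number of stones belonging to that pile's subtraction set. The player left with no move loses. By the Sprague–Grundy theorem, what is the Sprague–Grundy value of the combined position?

1

All piles use S = {3, 7}:
n :  0  1  2  3  4  5  6  7  8  9 10 11 12 13 14 15 16 17 18 19 20 21
G :  0  0  0  1  1  1  0  2  2  1  0  0  0  1  1  1  0  2  2  1  0  0
Pile A: G(9) = 1.
Pile B: G(21) = 0.
Combined Grundy value = 1 ⊕ 0 = 1.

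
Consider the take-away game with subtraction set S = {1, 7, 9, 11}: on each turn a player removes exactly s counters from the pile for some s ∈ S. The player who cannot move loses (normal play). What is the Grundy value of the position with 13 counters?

G(0) = 0
G(1) = mex{0} = 1
G(2) = mex{1} = 0
G(3) = mex{0} = 1
G(4) = mex{1} = 0
G(5) = mex{0} = 1
G(6) = mex{1} = 0
G(7) = mex{0,0} = 1
G(8) = mex{1,1} = 0
G(9) = mex{0,0,0} = 1
G(10) = mex{1,1,1} = 0
G(11) = mex{0,0,0,0} = 1
G(12) = mex{1,1,1,1} = 0
G(13) = mex{0,0,0,0} = 1

1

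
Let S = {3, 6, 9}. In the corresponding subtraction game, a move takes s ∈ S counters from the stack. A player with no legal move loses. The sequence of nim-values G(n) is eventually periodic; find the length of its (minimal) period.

G(0) = 0
G(1) = mex{} = 0
G(2) = mex{} = 0
G(3) = mex{0} = 1
G(4) = mex{0} = 1
G(5) = mex{0} = 1
G(6) = mex{1,0} = 2
G(7) = mex{1,0} = 2
G(8) = mex{1,0} = 2
G(9) = mex{2,1,0} = 3
G(10) = mex{2,1,0} = 3
G(11) = mex{2,1,0} = 3
G(12) = mex{3,2,1} = 0
G(13) = mex{3,2,1} = 0
G(14) = mex{3,2,1} = 0
G(15) = mex{0,3,2} = 1
G(16) = mex{0,3,2} = 1
G(17) = mex{0,3,2} = 1
G(18) = mex{1,0,3} = 2
G(19) = mex{1,0,3} = 2
G(20) = mex{1,0,3} = 2
G(21) = mex{2,1,0} = 3
G(22) = mex{2,1,0} = 3
G(23) = mex{2,1,0} = 3
G(24) = mex{3,2,1} = 0
G(25) = mex{3,2,1} = 0
G(n+12) = G(n) holds for n = 0,…,8 (a full window of length max(S) = 9), so the sequence is purely periodic with period 12.

12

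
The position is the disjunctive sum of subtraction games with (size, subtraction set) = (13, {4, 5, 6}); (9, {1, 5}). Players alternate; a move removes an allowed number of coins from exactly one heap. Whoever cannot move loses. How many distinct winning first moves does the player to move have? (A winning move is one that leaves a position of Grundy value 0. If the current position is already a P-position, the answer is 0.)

Heap A, S = {4, 5, 6}:
n :  0  1  2  3  4  5  6  7  8  9 10 11 12 13
G :  0  0  0  0  1  1  1  1  2  2  0  0  0  0
G_A(13) = 0.
Heap B, S = {1, 5}:
n : 0 1 2 3 4 5 6 7 8 9
G : 0 1 0 1 0 1 0 1 0 1
G_B(9) = 1.
Combined Grundy value = 0 ⊕ 1 = 1.
A winning move leaves total XOR = 0, i.e. changes one component's Grundy value g to g ⊕ X where X is the current total.
Heap A: need g' = 0⊕1 = 1. Options: 13−4→G=2, 13−5→G=2, 13−6→G=1. Hits: 1.
Heap B: need g' = 1⊕1 = 0. Options: 9−1→G=0, 9−5→G=0. Hits: 2.

3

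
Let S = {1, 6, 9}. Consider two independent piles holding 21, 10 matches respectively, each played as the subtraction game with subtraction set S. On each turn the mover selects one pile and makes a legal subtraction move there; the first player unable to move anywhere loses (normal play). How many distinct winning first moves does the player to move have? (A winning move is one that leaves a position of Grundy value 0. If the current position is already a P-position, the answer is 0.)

All piles use S = {1, 6, 9}:
G(0) = 0
G(1) = mex{0} = 1
G(2) = mex{1} = 0
G(3) = mex{0} = 1
G(4) = mex{1} = 0
G(5) = mex{0} = 1
G(6) = mex{1,0} = 2
G(7) = mex{2,1} = 0
G(8) = mex{0,0} = 1
G(9) = mex{1,1,0} = 2
G(10) = mex{2,0,1} = 3
G(11) = mex{3,1,0} = 2
G(12) = mex{2,2,1} = 0
G(13) = mex{0,0,0} = 1
G(14) = mex{1,1,1} = 0
G(15) = mex{0,2,2} = 1
G(16) = mex{1,3,0} = 2
G(17) = mex{2,2,1} = 0
G(18) = mex{0,0,2} = 1
G(19) = mex{1,1,3} = 0
G(20) = mex{0,0,2} = 1
G(21) = mex{1,1,0} = 2
Pile A: G(21) = 2.
Pile B: G(10) = 3.
Combined Grundy value = 2 ⊕ 3 = 1.
A winning move leaves total XOR = 0, i.e. changes one component's Grundy value g to g ⊕ X where X is the current total.
Pile A: need g' = 2⊕1 = 3. Options: 21−1→G=1, 21−6→G=1, 21−9→G=0. Hits: 0.
Pile B: need g' = 3⊕1 = 2. Options: 10−1→G=2, 10−6→G=0, 10−9→G=1. Hits: 1.

1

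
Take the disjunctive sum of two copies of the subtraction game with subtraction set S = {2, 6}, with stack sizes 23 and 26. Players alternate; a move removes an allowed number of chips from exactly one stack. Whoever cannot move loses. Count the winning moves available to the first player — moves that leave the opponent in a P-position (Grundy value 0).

All stacks use S = {2, 6}:
G(0) = 0
G(1) = mex{} = 0
G(2) = mex{0} = 1
G(3) = mex{0} = 1
G(4) = mex{1} = 0
G(5) = mex{1} = 0
G(6) = mex{0,0} = 1
G(7) = mex{0,0} = 1
G(8) = mex{1,1} = 0
G(9) = mex{1,1} = 0
G(10) = mex{0,0} = 1
G(11) = mex{0,0} = 1
G(12) = mex{1,1} = 0
G(13) = mex{1,1} = 0
G(14) = mex{0,0} = 1
G(15) = mex{0,0} = 1
G(16) = mex{1,1} = 0
G(17) = mex{1,1} = 0
G(18) = mex{0,0} = 1
G(19) = mex{0,0} = 1
G(20) = mex{1,1} = 0
G(21) = mex{1,1} = 0
G(22) = mex{0,0} = 1
G(23) = mex{0,0} = 1
G(24) = mex{1,1} = 0
G(25) = mex{1,1} = 0
G(26) = mex{0,0} = 1
Stack A: G(23) = 1.
Stack B: G(26) = 1.
Combined Grundy value = 1 ⊕ 1 = 0.
A winning move leaves total XOR = 0, i.e. changes one component's Grundy value g to g ⊕ X where X is the current total.
Stack A: target g' = 1⊕0 = 1, but every legal move changes the Grundy value (mex property), so 0 moves.
Stack B: target g' = 1⊕0 = 1, but every legal move changes the Grundy value (mex property), so 0 moves.

0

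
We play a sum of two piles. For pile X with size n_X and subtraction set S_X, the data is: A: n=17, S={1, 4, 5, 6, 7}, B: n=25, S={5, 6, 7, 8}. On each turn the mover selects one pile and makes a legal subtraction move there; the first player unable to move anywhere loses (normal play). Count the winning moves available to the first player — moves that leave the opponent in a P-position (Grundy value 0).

1

Pile A, S = {1, 4, 5, 6, 7}:
n :  0  1  2  3  4  5  6  7  8  9 10 11 12 13 14 15 16 17
G :  0  1  0  1  2  3  2  3  4  5  0  1  0  1  2  3  2  3
G_A(17) = 3.
Pile B, S = {5, 6, 7, 8}:
n :  0  1  2  3  4  5  6  7  8  9 10 11 12 13 14 15 16 17 18 19 20 21 22 23 24 25
G :  0  0  0  0  0  1  1  1  1  1  2  2  2  0  0  0  0  0  1  1  1  1  1  2  2  2
G_B(25) = 2.
Combined Grundy value = 3 ⊕ 2 = 1.
A winning move leaves total XOR = 0, i.e. changes one component's Grundy value g to g ⊕ X where X is the current total.
Pile A: need g' = 3⊕1 = 2. Options: 17−1→G=2, 17−4→G=1, 17−5→G=0, 17−6→G=1, 17−7→G=0. Hits: 1.
Pile B: need g' = 2⊕1 = 3. Options: 25−5→G=1, 25−6→G=1, 25−7→G=1, 25−8→G=0. Hits: 0.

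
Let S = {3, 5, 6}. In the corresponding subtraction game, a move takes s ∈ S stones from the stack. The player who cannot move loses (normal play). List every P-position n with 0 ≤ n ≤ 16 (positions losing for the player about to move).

0, 1, 2, 9, 10, 11

n :  0  1  2  3  4  5  6  7  8  9 10 11 12 13 14 15 16
G :  0  0  0  1  1  1  2  2  2  0  0  0  1  1  1  2  2
P-positions are exactly the n with G(n) = 0.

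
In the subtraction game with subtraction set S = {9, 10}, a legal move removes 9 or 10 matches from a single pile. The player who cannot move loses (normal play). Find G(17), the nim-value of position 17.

1

n :  0  1  2  3  4  5  6  7  8  9 10 11 12 13 14 15 16 17
G :  0  0  0  0  0  0  0  0  0  1  1  1  1  1  1  1  1  1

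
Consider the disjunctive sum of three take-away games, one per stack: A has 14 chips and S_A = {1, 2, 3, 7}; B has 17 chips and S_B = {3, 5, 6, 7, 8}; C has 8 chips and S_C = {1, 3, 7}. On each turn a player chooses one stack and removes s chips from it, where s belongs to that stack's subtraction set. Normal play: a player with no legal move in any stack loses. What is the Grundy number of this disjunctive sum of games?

0

Stack A, S = {1, 2, 3, 7}:
n :  0  1  2  3  4  5  6  7  8  9 10 11 12 13 14
G :  0  1  2  3  0  1  2  3  0  1  2  3  0  1  2
G_A(14) = 2.
Stack B, S = {3, 5, 6, 7, 8}:
n :  0  1  2  3  4  5  6  7  8  9 10 11 12 13 14 15 16 17
G :  0  0  0  1  1  1  2  2  2  3  3  0  0  0  1  1  1  2
G_B(17) = 2.
Stack C, S = {1, 3, 7}:
n : 0 1 2 3 4 5 6 7 8
G : 0 1 0 1 0 1 0 1 0
G_C(8) = 0.
Combined Grundy value = 2 ⊕ 2 ⊕ 0 = 0.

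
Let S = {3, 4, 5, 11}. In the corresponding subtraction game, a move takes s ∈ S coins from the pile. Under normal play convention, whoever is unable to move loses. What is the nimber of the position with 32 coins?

n :  0  1  2  3  4  5  6  7  8  9 10 11 12 13 14 15 16 17 18 19 20 21 22 23 24 25 26 27 28 29 30 31 32
G :  0  0  0  1  1  1  2  2  0  0  0  1  1  1  2  2  0  0  0  1  1  1  2  2  0  0  0  1  1  1  2  2  0

0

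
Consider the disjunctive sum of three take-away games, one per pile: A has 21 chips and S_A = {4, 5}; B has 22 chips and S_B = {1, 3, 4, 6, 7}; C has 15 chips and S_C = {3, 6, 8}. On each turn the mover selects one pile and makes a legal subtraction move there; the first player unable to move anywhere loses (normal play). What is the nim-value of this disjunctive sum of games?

Pile A, S = {4, 5}:
G(0) = 0
G(1) = mex{} = 0
G(2) = mex{} = 0
G(3) = mex{} = 0
G(4) = mex{0} = 1
G(5) = mex{0,0} = 1
G(6) = mex{0,0} = 1
G(7) = mex{0,0} = 1
G(8) = mex{1,0} = 2
G(9) = mex{1,1} = 0
G(10) = mex{1,1} = 0
G(11) = mex{1,1} = 0
G(12) = mex{2,1} = 0
G(13) = mex{0,2} = 1
G(14) = mex{0,0} = 1
G(15) = mex{0,0} = 1
G(16) = mex{0,0} = 1
G(17) = mex{1,0} = 2
G(18) = mex{1,1} = 0
G(19) = mex{1,1} = 0
G(20) = mex{1,1} = 0
G(21) = mex{2,1} = 0
G_A(21) = 0.
Pile B, S = {1, 3, 4, 6, 7}:
G(0) = 0
G(1) = mex{0} = 1
G(2) = mex{1} = 0
G(3) = mex{0,0} = 1
G(4) = mex{1,1,0} = 2
G(5) = mex{2,0,1} = 3
G(6) = mex{3,1,0,0} = 2
G(7) = mex{2,2,1,1,0} = 3
G(8) = mex{3,3,2,0,1} = 4
G(9) = mex{4,2,3,1,0} = 5
G(10) = mex{5,3,2,2,1} = 0
G(11) = mex{0,4,3,3,2} = 1
G(12) = mex{1,5,4,2,3} = 0
G(13) = mex{0,0,5,3,2} = 1
G(14) = mex{1,1,0,4,3} = 2
G(15) = mex{2,0,1,5,4} = 3
G(16) = mex{3,1,0,0,5} = 2
G(17) = mex{2,2,1,1,0} = 3
G(18) = mex{3,3,2,0,1} = 4
G(19) = mex{4,2,3,1,0} = 5
G(20) = mex{5,3,2,2,1} = 0
G(21) = mex{0,4,3,3,2} = 1
G(22) = mex{1,5,4,2,3} = 0
G_B(22) = 0.
Pile C, S = {3, 6, 8}:
G(0) = 0
G(1) = mex{} = 0
G(2) = mex{} = 0
G(3) = mex{0} = 1
G(4) = mex{0} = 1
G(5) = mex{0} = 1
G(6) = mex{1,0} = 2
G(7) = mex{1,0} = 2
G(8) = mex{1,0,0} = 2
G(9) = mex{2,1,0} = 3
G(10) = mex{2,1,0} = 3
G(11) = mex{2,1,1} = 0
G(12) = mex{3,2,1} = 0
G(13) = mex{3,2,1} = 0
G(14) = mex{0,2,2} = 1
G(15) = mex{0,3,2} = 1
G_C(15) = 1.
Combined Grundy value = 0 ⊕ 0 ⊕ 1 = 1.

1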